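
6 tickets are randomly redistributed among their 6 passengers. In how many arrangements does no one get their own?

D(n) = (n-1)(D(n-1) + D(n-2)), D(0)=1, D(1)=0.
D(2) = 1 x (0 + 1) = 1
D(3) = 2 x (1 + 0) = 2
D(4) = 3 x (2 + 1) = 9
D(5) = 4 x (9 + 2) = 44
D(6) = 5 x (D(5) + D(4)) = 5 x (44 + 9)

Final answer: D(6) = 265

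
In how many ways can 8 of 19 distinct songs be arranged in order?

P(19,8) = 19!/(19-8)! = 19!/11!.

Final answer: P(19,8) = 3047466240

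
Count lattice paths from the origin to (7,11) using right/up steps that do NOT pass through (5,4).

Total paths to (7,11): C(18,11) = 31824.
Paths through (5,4): C(9,4) x C(9,7) = 4536.
Avoiding (5,4): 31824 - 4536.

Final answer: 27288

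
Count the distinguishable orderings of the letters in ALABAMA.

Letters (A:4, B:1, L:1, M:1). Total letters: 7.
Permutations = 7!/(4!).

Final answer: 210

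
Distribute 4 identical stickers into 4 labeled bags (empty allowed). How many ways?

Stars and bars: C(n+k-1, k-1) = C(7,3).

Final answer: C(7,3) = 35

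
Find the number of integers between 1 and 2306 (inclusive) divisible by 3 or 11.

Multiples of 3: 768. Multiples of 11: 209. Of both (lcm=33): 69.
By inclusion-exclusion: 768 + 209 - 69.

Final answer: 908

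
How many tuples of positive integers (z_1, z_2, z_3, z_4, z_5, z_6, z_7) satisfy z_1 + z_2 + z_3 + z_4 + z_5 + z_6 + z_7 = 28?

Substitute z'_i = z_i - 1 (so z'_i >= 0). Then sum z'_i = 28 - 7 = 21.
Stars and bars: C(21+7-1, 7-1) = C(27,6).

Final answer: C(27,6) = 296010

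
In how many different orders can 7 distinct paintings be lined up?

The number of ways to arrange 7 distinct objects is 7!.

Final answer: 7! = 5040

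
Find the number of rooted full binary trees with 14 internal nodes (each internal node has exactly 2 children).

This is counted by the nth Catalan number C_n. Here n = 14.
Using C_0 = 1 and C_(k+1) = C_k x 2(2k+1)/(k+2), build up term by term: C_1=1, C_2=2, C_3=5, C_4=14, C_5=42, C_6=132, C_7=429, C_8=1430, C_9=4862, C_10=16796, C_11=58786, C_12=208012, C_13=742900, C_14=2674440.

Final answer: C_{14} = 2674440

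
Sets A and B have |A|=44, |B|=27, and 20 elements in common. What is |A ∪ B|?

|A union B| = |A| + |B| - |A intersect B| = 44 + 27 - 20.

Final answer: 51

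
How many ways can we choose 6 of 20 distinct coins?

C(20,6) = 20!/(6! x (20-6)!).

Final answer: C(20,6) = 38760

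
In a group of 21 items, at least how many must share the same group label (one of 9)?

There are 9 possible values for group label (one of 9). With 21 items and 9 categories, by pigeonhole: ceiling(21/9).

Final answer: 3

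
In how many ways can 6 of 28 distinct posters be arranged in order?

P(28,6) = 28!/(28-6)! = 28!/22!.

Final answer: P(28,6) = 271252800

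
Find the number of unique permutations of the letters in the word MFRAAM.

Letters (A:2, F:1, M:2, R:1). Total letters: 6.
Permutations = 6!/(2! x 2!).

Final answer: 180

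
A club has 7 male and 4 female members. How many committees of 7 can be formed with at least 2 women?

Sum over valid woman counts:
C(4,2)C(7,5) = 126
C(4,3)C(7,4) = 140
C(4,4)C(7,3) = 35
Total: 126 + 140 + 35.

Final answer: 301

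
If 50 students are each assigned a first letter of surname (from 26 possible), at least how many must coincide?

There are 26 possible values for first letter of surname. With 50 students and 26 categories, by pigeonhole: ceiling(50/26).

Final answer: 2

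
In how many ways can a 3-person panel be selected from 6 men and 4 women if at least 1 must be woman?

Sum over valid woman counts:
C(4,1)C(6,2) = 60
C(4,2)C(6,1) = 36
C(4,3)C(6,0) = 4
Total: 60 + 36 + 4.

Final answer: 100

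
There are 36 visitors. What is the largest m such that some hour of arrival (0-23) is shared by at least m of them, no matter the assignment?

There are 24 possible values for hour of arrival (0-23). With 36 visitors and 24 categories, by pigeonhole: ceiling(36/24).

Final answer: 2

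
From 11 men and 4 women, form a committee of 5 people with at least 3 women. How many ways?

Sum over valid woman counts:
C(4,3)C(11,2) = 220
C(4,4)C(11,1) = 11
Total: 220 + 11.

Final answer: 231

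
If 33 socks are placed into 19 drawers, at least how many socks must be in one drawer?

By the pigeonhole principle: ceiling(33/19).

Final answer: 2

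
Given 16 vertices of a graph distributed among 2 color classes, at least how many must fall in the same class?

By pigeonhole with 16 objects and 2 categories: ceiling(16/2).

Final answer: 8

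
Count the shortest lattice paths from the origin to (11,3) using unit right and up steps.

Each path has 11 right steps and 3 up steps in some order (14 steps total).
Choose which 3 of the 14 steps are up: C(14,3).

Final answer: C(14,3) = 364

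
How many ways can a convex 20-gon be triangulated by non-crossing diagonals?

This is a standard Catalan-number count: the answer is C_n. Here n = 20 - 2 = 18.
C_n = C(2n,n) - C(2n,n+1), so C_{18} = C(36,18) - C(36,19) = 9075135300 - 8597496600.

Final answer: C_{18} = 477638700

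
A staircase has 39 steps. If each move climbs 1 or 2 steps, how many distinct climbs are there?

Let f(n) count the ways. The last step is size 1 or 2, so f(n) = f(n-1) + f(n-2) with f(1)=1, f(2)=2.
Computing successive values: f(1)=1, f(2)=2, f(3)=3, f(4)=5, f(5)=8, f(6)=13, f(7)=21, f(8)=34, f(9)=55, f(10)=89, f(11)=144, f(12)=233, f(13)=377, f(14)=610, f(15)=987, f(16)=1597, f(17)=2584, f(18)=4181, f(19)=6765, f(20)=10946, f(21)=17711, f(22)=28657, f(23)=46368, f(24)=75025, f(25)=121393, f(26)=196418, f(27)=317811, f(28)=514229, f(29)=832040, f(30)=1346269, f(31)=2178309, f(32)=3524578, f(33)=5702887, f(34)=9227465, f(35)=14930352, f(36)=24157817, f(37)=39088169, f(38)=63245986, f(39)=102334155.

Final answer: 102334155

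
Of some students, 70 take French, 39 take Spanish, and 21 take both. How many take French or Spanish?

|A union B| = |A| + |B| - |A intersect B| = 70 + 39 - 21.

Final answer: 88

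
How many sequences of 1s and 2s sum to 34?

Let f(n) count the ways. The last step is size 1 or 2, so f(n) = f(n-1) + f(n-2) with f(1)=1, f(2)=2.
Computing successive values: f(1)=1, f(2)=2, f(3)=3, f(4)=5, f(5)=8, f(6)=13, f(7)=21, f(8)=34, f(9)=55, f(10)=89, f(11)=144, f(12)=233, f(13)=377, f(14)=610, f(15)=987, f(16)=1597, f(17)=2584, f(18)=4181, f(19)=6765, f(20)=10946, f(21)=17711, f(22)=28657, f(23)=46368, f(24)=75025, f(25)=121393, f(26)=196418, f(27)=317811, f(28)=514229, f(29)=832040, f(30)=1346269, f(31)=2178309, f(32)=3524578, f(33)=5702887, f(34)=9227465.

Final answer: 9227465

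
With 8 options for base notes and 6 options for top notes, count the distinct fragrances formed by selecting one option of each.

By the multiplication principle: 8 x 6.

Final answer: 48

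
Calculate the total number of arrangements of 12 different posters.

The number of ways to arrange 12 distinct objects is 12!.

Final answer: 12! = 479001600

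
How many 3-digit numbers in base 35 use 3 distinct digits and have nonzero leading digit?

First digit: 34 (nonzero). Second: 34 (not first). Third: 33, etc.
Total: 34 x 34 x 33.

Final answer: 38148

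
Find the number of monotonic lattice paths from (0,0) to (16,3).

Each path has 16 right steps and 3 up steps in some order (19 steps total).
Choose which 3 of the 19 steps are up: C(19,3).

Final answer: C(19,3) = 969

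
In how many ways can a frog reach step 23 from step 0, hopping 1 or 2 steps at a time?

Let f(n) count the ways. The last step is size 1 or 2, so f(n) = f(n-1) + f(n-2) with f(1)=1, f(2)=2.
Iterating the recurrence: f(1)=1, f(2)=2, f(3)=3, f(4)=5, f(5)=8, f(6)=13, f(7)=21, f(8)=34, f(9)=55, f(10)=89, f(11)=144, f(12)=233, f(13)=377, f(14)=610, f(15)=987, f(16)=1597, f(17)=2584, f(18)=4181, f(19)=6765, f(20)=10946, f(21)=17711, f(22)=28657, f(23)=46368.

Final answer: 46368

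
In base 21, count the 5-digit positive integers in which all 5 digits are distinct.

First digit: 20 (nonzero). Second: 20 (not first). Third: 19, etc.
Total: 20 x 20 x 19 x 18 x 17.

Final answer: 2325600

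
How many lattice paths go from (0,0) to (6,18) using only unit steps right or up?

Each path has 6 right steps and 18 up steps in some order (24 steps total).
Choose which 18 of the 24 steps are up: C(24,18).

Final answer: C(24,18) = 134596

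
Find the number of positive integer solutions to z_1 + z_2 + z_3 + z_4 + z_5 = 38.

Substitute z'_i = z_i - 1 (so z'_i >= 0). Then sum z'_i = 38 - 5 = 33.
Stars and bars: C(33+5-1, 5-1) = C(37,4).

Final answer: C(37,4) = 66045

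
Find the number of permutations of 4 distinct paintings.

The number of ways to arrange 4 distinct objects is 4!.

Final answer: 4! = 24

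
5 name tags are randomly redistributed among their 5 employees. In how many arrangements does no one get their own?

Use the recurrence D(n) = (n-1)(D(n-1) + D(n-2)) with D(0)=1, D(1)=0.
D(2) = 1 x (0 + 1) = 1
D(3) = 2 x (1 + 0) = 2
D(4) = 3 x (2 + 1) = 9
D(5) = 4 x (D(4) + D(3)) = 4 x (9 + 2)

Final answer: D(5) = 44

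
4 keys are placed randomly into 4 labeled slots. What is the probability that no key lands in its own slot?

Derangements satisfy D(n) = (n-1)(D(n-1) + D(n-2)), starting from D(0)=1, D(1)=0.
Building up: D(2)=1, D(3)=2, D(4)=9.
Total arrangements: 4! = 24.
Probability = D(4)/4! = 3/8.

Final answer: D(4)/4! = 9/24 = 0.375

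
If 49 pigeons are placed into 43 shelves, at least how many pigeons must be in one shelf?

By the pigeonhole principle: ceiling(49/43).

Final answer: 2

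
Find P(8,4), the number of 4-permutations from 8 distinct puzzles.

P(8,4) = 8!/(8-4)! = 8!/4!.

Final answer: P(8,4) = 1680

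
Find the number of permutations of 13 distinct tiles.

The number of ways to arrange 13 distinct objects is 13!.

Final answer: 13! = 6227020800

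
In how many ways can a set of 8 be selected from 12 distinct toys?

C(12,8) = 12!/(8! x (12-8)!).

Final answer: C(12,8) = 495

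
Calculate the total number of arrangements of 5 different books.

The number of ways to arrange 5 distinct objects is 5!.

Final answer: 5! = 120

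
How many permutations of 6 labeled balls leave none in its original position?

Derangements satisfy D(n) = (n-1)(D(n-1) + D(n-2)), starting from D(0)=1, D(1)=0.
D(2) = 1 x (0 + 1) = 1
D(3) = 2 x (1 + 0) = 2
D(4) = 3 x (2 + 1) = 9
D(5) = 4 x (9 + 2) = 44
D(6) = 5 x (D(5) + D(4)) = 5 x (44 + 9)

Final answer: D(6) = 265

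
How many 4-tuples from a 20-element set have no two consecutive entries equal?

First character: 20 choices. Each subsequent: 19 choices (must differ from the previous one).
Total: 20 x 19^3.

Final answer: 20 x 19^{3} = 137180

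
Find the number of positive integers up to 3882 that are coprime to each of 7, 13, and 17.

|div by 7|=554, |div by 13|=298, |div by 17|=228.
|div by 7&13|=42, |div by 7&17|=32, |div by 13&17|=17, |div by all|=2.
By inclusion-exclusion, divisible by at least one: 554+298+228-42-32-17+2 = 991.
Not divisible by any: 3882 - 991.

Final answer: 2891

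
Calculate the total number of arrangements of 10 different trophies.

The number of ways to arrange 10 distinct objects is 10!.

Final answer: 10! = 3628800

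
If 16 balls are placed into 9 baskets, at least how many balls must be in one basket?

By the pigeonhole principle: ceiling(16/9).

Final answer: 2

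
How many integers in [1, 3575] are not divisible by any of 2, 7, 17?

|div by 2|=1787, |div by 7|=510, |div by 17|=210.
|div by 2&7|=255, |div by 2&17|=105, |div by 7&17|=30, |div by all|=15.
By inclusion-exclusion, divisible by at least one: 1787+510+210-255-105-30+15 = 2132.
Not divisible by any: 3575 - 2132.

Final answer: 1443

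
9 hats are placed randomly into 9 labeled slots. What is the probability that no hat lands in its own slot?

Use the recurrence D(n) = (n-1)(D(n-1) + D(n-2)) with D(0)=1, D(1)=0.
Building up: D(2)=1, D(3)=2, D(4)=9, D(5)=44, D(6)=265, D(7)=1854, D(8)=14833, D(9)=133496.
Total arrangements: 9! = 362880.
Probability = D(9)/9! = 16687/45360.

Final answer: D(9)/9! = 133496/362880 = 0.367879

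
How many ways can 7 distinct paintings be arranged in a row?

The number of ways to arrange 7 distinct objects is 7!.

Final answer: 7! = 5040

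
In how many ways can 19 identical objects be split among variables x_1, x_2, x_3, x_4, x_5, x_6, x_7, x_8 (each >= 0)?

Stars and bars with 19 stars and 7 bars:
C(19+8-1, 8-1) = C(26,7).

Final answer: C(26,7) = 657800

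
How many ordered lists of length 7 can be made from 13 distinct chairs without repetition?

P(13,7) = 13!/(13-7)! = 13!/6!.

Final answer: P(13,7) = 8648640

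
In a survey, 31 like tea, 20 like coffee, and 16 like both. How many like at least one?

|A union B| = |A| + |B| - |A intersect B| = 31 + 20 - 16.

Final answer: 35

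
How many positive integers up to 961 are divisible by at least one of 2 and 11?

Multiples of 2: 480. Multiples of 11: 87. Of both (lcm=22): 43.
By inclusion-exclusion: 480 + 87 - 43.

Final answer: 524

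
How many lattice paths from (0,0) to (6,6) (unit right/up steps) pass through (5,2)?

Paths (0,0)->(5,2): C(7,2) = 21.
Paths (5,2)->(6,6): C(5,4) = 5.
By multiplication principle: 21 x 5.

Final answer: 105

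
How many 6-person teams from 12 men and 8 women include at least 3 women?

Sum over valid woman counts:
C(8,3)C(12,3) = 12320
C(8,4)C(12,2) = 4620
C(8,5)C(12,1) = 672
C(8,6)C(12,0) = 28
Total: 12320 + 4620 + 672 + 28.

Final answer: 17640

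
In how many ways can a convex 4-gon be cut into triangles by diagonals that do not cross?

The structures are counted by the Catalan number C_n. Here n = 4 - 2 = 2.
C_n = C(2n,n)/(n+1), so C_{2} = C(4,2)/3 = 6/3.

Final answer: C_{2} = 2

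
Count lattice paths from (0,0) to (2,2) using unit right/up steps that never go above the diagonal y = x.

Total monotonic paths to (2,2): C(4,2) = 6.
Paths that cross above y=x (reflection bijection): C(4,3) = 4.
Valid Dyck paths: 6 - 4.
(These counts are the Catalan numbers.)

Final answer: C_{2} = 2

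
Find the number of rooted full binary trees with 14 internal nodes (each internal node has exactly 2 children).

This is counted by the nth Catalan number C_n. Here n = 14.
C_n = C(2n,n)/(n+1), so C_{14} = C(28,14)/15 = 40116600/15.

Final answer: C_{14} = 2674440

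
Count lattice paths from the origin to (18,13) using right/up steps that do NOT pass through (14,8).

Total paths to (18,13): C(31,13) = 206253075.
Paths through (14,8): C(22,8) x C(9,5) = 40291020.
Avoiding (14,8): 206253075 - 40291020.

Final answer: 165962055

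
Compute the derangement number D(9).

Use the recurrence D(n) = (n-1)(D(n-1) + D(n-2)) with D(0)=1, D(1)=0.
Building up: D(2)=1, D(3)=2, D(4)=9, D(5)=44, D(6)=265, D(7)=1854, D(8)=14833.
D(9) = 8 x (D(8) + D(7)) = 8 x (14833 + 1854).

Final answer: D(9) = 133496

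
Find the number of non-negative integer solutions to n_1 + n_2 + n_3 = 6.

Stars and bars with 6 stars and 2 bars:
C(6+3-1, 3-1) = C(8,2).

Final answer: C(8,2) = 28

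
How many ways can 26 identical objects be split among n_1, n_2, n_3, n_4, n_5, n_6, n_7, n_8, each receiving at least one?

Substitute n'_i = n_i - 1 (so n'_i >= 0). Then sum n'_i = 26 - 8 = 18.
Stars and bars: C(18+8-1, 8-1) = C(25,7).

Final answer: C(25,7) = 480700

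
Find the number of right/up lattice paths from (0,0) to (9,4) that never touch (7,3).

Total paths to (9,4): C(13,4) = 715.
Paths through (7,3): C(10,3) x C(3,1) = 360.
Avoiding (7,3): 715 - 360.

Final answer: 355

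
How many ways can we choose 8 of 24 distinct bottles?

C(24,8) = 24!/(8! x (24-8)!).

Final answer: C(24,8) = 735471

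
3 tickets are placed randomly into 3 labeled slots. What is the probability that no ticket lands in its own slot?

D(n) = (n-1)(D(n-1) + D(n-2)), D(0)=1, D(1)=0.
Building up: D(2)=1, D(3)=2.
Total arrangements: 3! = 6.
Probability = D(3)/3! = 1/3.

Final answer: D(3)/3! = 2/6 = 0.333333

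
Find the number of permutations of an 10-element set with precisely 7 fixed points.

Choose which 7 elements are fixed: C(10,7) = 120.
Derange the remaining 3 using D(j) = (j-1)(D(j-1) + D(j-2)), D(0)=1, D(1)=0: D(2)=1, D(3)=2.
Total: 120 x 2.

Final answer: C(10,7) D(3) = 240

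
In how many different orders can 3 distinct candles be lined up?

The number of ways to arrange 3 distinct objects is 3!.

Final answer: 3! = 6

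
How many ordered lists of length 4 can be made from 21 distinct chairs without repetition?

P(21,4) = 21!/(21-4)! = 21!/17!.

Final answer: P(21,4) = 143640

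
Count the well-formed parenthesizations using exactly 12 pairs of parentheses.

This is counted by the nth Catalan number C_n. Here n = 12 (pairs).
C_n = (2n)!/(n!(n+1)!), so C_{12} = 24!/(12! x 13!) = C(24,12)/13 = 2704156/13.

Final answer: C_{12} = 208012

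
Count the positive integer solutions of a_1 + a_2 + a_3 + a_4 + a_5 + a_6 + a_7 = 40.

Substitute a'_i = a_i - 1 (so a'_i >= 0). Then sum a'_i = 40 - 7 = 33.
Stars and bars: C(33+7-1, 7-1) = C(39,6).

Final answer: C(39,6) = 3262623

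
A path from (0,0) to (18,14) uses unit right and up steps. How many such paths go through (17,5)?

Paths (0,0)->(17,5): C(22,5) = 26334.
Paths (17,5)->(18,14): C(10,9) = 10.
By multiplication principle: 26334 x 10.

Final answer: 263340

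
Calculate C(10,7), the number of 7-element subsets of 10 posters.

C(10,7) = 10!/(7! x (10-7)!).

Final answer: C(10,7) = 120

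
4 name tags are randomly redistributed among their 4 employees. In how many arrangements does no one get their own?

Derangements satisfy D(n) = (n-1)(D(n-1) + D(n-2)), starting from D(0)=1, D(1)=0.
D(2) = 1 x (0 + 1) = 1
D(3) = 2 x (1 + 0) = 2
D(4) = 3 x (D(3) + D(2)) = 3 x (2 + 1)

Final answer: D(4) = 9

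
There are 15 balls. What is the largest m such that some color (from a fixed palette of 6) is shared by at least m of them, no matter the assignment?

There are 6 possible values for color (from a fixed palette of 6). With 15 balls and 6 categories, by pigeonhole: ceiling(15/6).

Final answer: 3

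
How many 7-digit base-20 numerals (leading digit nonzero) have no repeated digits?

The leading digit has 19 choices (anything but zero); the next has 19 (anything but the first), then 18, and so on, one fewer each time.
Total: 19 x 19 x 18 x 17 x 16 x 15 x 14.

Final answer: 371165760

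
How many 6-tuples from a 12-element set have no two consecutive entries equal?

Let g(n) count such strings. g(1) = 12, and each valid string of length n-1 extends in 11 ways (any symbol but the last), so g(n) = 11 g(n-1).
Total: g(6) = 12 x 11^5.

Final answer: 12 x 11^{5} = 1932612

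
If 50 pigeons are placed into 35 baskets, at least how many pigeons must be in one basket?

By the pigeonhole principle: ceiling(50/35).

Final answer: 2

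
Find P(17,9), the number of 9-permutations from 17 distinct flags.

P(17,9) = 17!/(17-9)! = 17!/8!.

Final answer: P(17,9) = 8821612800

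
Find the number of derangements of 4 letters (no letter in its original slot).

Derangements satisfy D(n) = (n-1)(D(n-1) + D(n-2)), starting from D(0)=1, D(1)=0.
D(2) = 1 x (0 + 1) = 1
D(3) = 2 x (1 + 0) = 2
D(4) = 3 x (D(3) + D(2)) = 3 x (2 + 1)

Final answer: D(4) = 9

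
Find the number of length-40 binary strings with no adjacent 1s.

A valid string ends in 0 (append to any length-(n-1) valid string) or in 01 (append to any length-(n-2) valid string), so a(n) = a(n-1) + a(n-2) with a(1)=2, a(2)=3.
Building up term by term: a(1)=2, a(2)=3, a(3)=5, a(4)=8, a(5)=13, a(6)=21, a(7)=34, a(8)=55, a(9)=89, a(10)=144, a(11)=233, a(12)=377, a(13)=610, a(14)=987, a(15)=1597, a(16)=2584, a(17)=4181, a(18)=6765, a(19)=10946, a(20)=17711, a(21)=28657, a(22)=46368, a(23)=75025, a(24)=121393, a(25)=196418, a(26)=317811, a(27)=514229, a(28)=832040, a(29)=1346269, a(30)=2178309, a(31)=3524578, a(32)=5702887, a(33)=9227465, a(34)=14930352, a(35)=24157817, a(36)=39088169, a(37)=63245986, a(38)=102334155, a(39)=165580141, a(40)=267914296.

Final answer: 267914296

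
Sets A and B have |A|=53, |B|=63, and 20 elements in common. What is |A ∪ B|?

|A union B| = |A| + |B| - |A intersect B| = 53 + 63 - 20.

Final answer: 96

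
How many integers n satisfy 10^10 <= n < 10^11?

First digit: 9 choices (1-9). Each of the remaining 10 digits: 10 choices.
Total: 9 x 10^10.

Final answer: 90000000000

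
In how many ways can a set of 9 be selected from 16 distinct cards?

C(16,9) = 16!/(9! x 7!).

Final answer: \binom{16}{9} = 11440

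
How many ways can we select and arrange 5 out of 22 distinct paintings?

P(22,5) = 22!/(22-5)! = 22!/17!.

Final answer: P(22,5) = 3160080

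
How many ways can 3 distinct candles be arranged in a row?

The number of ways to arrange 3 distinct objects is 3!.

Final answer: 3! = 6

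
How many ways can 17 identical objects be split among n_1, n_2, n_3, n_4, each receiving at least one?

Substitute n'_i = n_i - 1 (so n'_i >= 0). Then sum n'_i = 17 - 4 = 13.
Stars and bars: C(13+4-1, 4-1) = C(16,3).

Final answer: C(16,3) = 560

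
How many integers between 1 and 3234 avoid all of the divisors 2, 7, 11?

|div by 2|=1617, |div by 7|=462, |div by 11|=294.
|div by 2&7|=231, |div by 2&11|=147, |div by 7&11|=42, |div by all|=21.
By inclusion-exclusion, divisible by at least one: 1617+462+294-231-147-42+21 = 1974.
Not divisible by any: 3234 - 1974.

Final answer: 1260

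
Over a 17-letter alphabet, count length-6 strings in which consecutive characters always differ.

Let g(n) count such strings. g(1) = 17, and each valid string of length n-1 extends in 16 ways (any symbol but the last), so g(n) = 16 g(n-1).
Total: g(6) = 17 x 16^5.

Final answer: 17 x 16^{5} = 17825792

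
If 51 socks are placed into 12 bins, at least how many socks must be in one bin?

By the pigeonhole principle: ceiling(51/12).

Final answer: 5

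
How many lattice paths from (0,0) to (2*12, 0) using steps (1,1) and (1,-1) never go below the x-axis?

Total monotonic paths to (12,12): C(24,12) = 2704156.
Reflecting each bad path at its first crossing gives a bijection with paths to (11,13): C(24,13) = 2496144.
Valid Dyck paths: 2704156 - 2496144.
(This is the Catalan number C_{12}.)

Final answer: C_{12} = 208012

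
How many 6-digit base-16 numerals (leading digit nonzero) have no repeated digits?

First digit: 15 (nonzero). Second: 15 (not first). Third: 14, etc.
Total: 15 x 15 x 14 x 13 x 12 x 11.

Final answer: 5405400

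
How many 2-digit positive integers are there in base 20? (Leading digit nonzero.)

Leading digit: 19 options (nonzero). Other 1 digit(s): 20 options each.
Total: 19 x 20^1.

Final answer: 380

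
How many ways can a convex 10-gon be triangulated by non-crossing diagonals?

The structures are counted by the Catalan number C_n. Here n = 10 - 2 = 8.
C_n = C(2n,n) - C(2n,n+1), so C_{8} = C(16,8) - C(16,9) = 12870 - 11440.

Final answer: C_{8} = 1430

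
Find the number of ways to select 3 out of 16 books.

C(16,3) = 16!/(3! x 13!).

Final answer: \binom{16}{3} = 560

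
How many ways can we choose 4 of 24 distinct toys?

C(24,4) = 24!/(4! x (24-4)!).

Final answer: C(24,4) = 10626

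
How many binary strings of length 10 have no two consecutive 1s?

Let a(n) count valid strings. If the last bit is 0 the prefix is any valid string of length n-1; if it is 1 the string must end in 01 with a valid prefix of length n-2. So a(n) = a(n-1) + a(n-2), a(1)=2, a(2)=3.
Iterating the recurrence: a(1)=2, a(2)=3, a(3)=5, a(4)=8, a(5)=13, a(6)=21, a(7)=34, a(8)=55, a(9)=89, a(10)=144.

Final answer: 144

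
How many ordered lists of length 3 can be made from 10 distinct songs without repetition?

P(10,3) = 10!/(10-3)! = 10!/7!.

Final answer: P(10,3) = 720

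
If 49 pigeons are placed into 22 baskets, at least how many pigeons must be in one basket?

By the pigeonhole principle: ceiling(49/22).

Final answer: 3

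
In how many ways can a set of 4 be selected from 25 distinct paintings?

C(25,4) = 25!/(4! x (25-4)!).

Final answer: C(25,4) = 12650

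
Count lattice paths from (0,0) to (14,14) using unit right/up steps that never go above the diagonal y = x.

Total monotonic paths to (14,14): C(28,14) = 40116600.
Paths that cross above y=x (reflection bijection): C(28,15) = 37442160.
Valid Dyck paths: 40116600 - 37442160.
(Check: C(28,14) - C(28,15) = C(28,14)/15, the Catalan number C_{14}.)

Final answer: C_{14} = 2674440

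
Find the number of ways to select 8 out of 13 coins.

C(13,8) = 13!/(8! x 5!).

Final answer: \binom{13}{8} = 1287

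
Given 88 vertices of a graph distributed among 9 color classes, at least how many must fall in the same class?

By pigeonhole with 88 objects and 9 categories: ceiling(88/9).

Final answer: 10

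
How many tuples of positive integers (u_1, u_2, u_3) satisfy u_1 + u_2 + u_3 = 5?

Substitute u'_i = u_i - 1 (so u'_i >= 0). Then sum u'_i = 5 - 3 = 2.
Stars and bars: C(2+3-1, 3-1) = C(4,2).

Final answer: C(4,2) = 6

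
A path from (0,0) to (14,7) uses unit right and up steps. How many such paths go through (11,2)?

Paths (0,0)->(11,2): C(13,2) = 78.
Paths (11,2)->(14,7): C(8,5) = 56.
By multiplication principle: 78 x 56.

Final answer: 4368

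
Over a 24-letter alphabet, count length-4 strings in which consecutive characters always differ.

Let g(n) count such strings. g(1) = 24, and each valid string of length n-1 extends in 23 ways (any symbol but the last), so g(n) = 23 g(n-1).
Total: g(4) = 24 x 23^3.

Final answer: 24 x 23^{3} = 292008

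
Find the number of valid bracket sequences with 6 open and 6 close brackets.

The structures are counted by the Catalan number C_n. Here n = 6 (pairs).
C_n = C(2n,n) - C(2n,n+1), so C_{6} = C(12,6) - C(12,7) = 924 - 792.

Final answer: C_{6} = 132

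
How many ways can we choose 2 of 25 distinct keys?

C(25,2) = 25!/(2! x (25-2)!).

Final answer: C(25,2) = 300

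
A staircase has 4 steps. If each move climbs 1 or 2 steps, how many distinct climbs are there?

Let f(n) count the ways. The last step is size 1 or 2, so f(n) = f(n-1) + f(n-2) with f(1)=1, f(2)=2.
Building up term by term: f(1)=1, f(2)=2, f(3)=3, f(4)=5.

Final answer: 5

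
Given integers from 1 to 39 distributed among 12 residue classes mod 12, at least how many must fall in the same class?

By pigeonhole with 39 objects and 12 categories: ceiling(39/12).

Final answer: 4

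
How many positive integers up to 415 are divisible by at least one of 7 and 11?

Multiples of 7: 59. Multiples of 11: 37. Of both (lcm=77): 5.
By inclusion-exclusion: 59 + 37 - 5.

Final answer: 91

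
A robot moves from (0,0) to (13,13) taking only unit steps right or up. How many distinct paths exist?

Each path has 13 right steps and 13 up steps in some order (26 steps total).
Choose which 13 of the 26 steps are up: C(26,13).

Final answer: C(26,13) = 10400600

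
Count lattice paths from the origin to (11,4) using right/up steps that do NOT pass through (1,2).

Total paths to (11,4): C(15,4) = 1365.
Paths through (1,2): C(3,2) x C(12,2) = 198.
Avoiding (1,2): 1365 - 198.

Final answer: 1167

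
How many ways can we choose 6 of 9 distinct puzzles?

C(9,6) = 9!/(6! x (9-6)!).

Final answer: C(9,6) = 84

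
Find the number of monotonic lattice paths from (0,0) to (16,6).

Each path has 16 right steps and 6 up steps in some order (22 steps total).
Choose which 6 of the 22 steps are up: C(22,6).

Final answer: C(22,6) = 74613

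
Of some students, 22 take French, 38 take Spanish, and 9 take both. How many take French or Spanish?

|A union B| = |A| + |B| - |A intersect B| = 22 + 38 - 9.

Final answer: 51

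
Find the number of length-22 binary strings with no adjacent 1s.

Let a(n) count valid strings. If the last bit is 0 the prefix is any valid string of length n-1; if it is 1 the string must end in 01 with a valid prefix of length n-2. So a(n) = a(n-1) + a(n-2), a(1)=2, a(2)=3.
Iterating the recurrence: a(1)=2, a(2)=3, a(3)=5, a(4)=8, a(5)=13, a(6)=21, a(7)=34, a(8)=55, a(9)=89, a(10)=144, a(11)=233, a(12)=377, a(13)=610, a(14)=987, a(15)=1597, a(16)=2584, a(17)=4181, a(18)=6765, a(19)=10946, a(20)=17711, a(21)=28657, a(22)=46368.

Final answer: 46368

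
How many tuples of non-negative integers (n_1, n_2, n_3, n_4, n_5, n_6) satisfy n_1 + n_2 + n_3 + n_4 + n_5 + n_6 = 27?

Stars and bars with 27 stars and 5 bars:
C(27+6-1, 6-1) = C(32,5).

Final answer: C(32,5) = 201376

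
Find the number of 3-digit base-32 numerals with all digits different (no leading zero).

First digit: 31 (nonzero). Second: 31 (not first). Third: 30, etc.
Total: 31 x 31 x 30.

Final answer: 28830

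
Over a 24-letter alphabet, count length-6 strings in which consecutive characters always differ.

First character: 24 choices. Each subsequent: 23 choices (must differ from the previous one).
Total: 24 x 23^5.

Final answer: 24 x 23^{5} = 154472232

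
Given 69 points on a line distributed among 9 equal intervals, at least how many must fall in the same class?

By pigeonhole with 69 objects and 9 categories: ceiling(69/9).

Final answer: 8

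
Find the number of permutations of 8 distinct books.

The number of ways to arrange 8 distinct objects is 8!.

Final answer: 8! = 40320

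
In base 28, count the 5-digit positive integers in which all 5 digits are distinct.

First digit: 27 (nonzero). Second: 27 (not first). Third: 26, etc.
Total: 27 x 27 x 26 x 25 x 24.

Final answer: 11372400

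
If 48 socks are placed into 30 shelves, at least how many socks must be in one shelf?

By the pigeonhole principle: ceiling(48/30).

Final answer: 2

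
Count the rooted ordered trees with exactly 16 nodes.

This is a standard Catalan-number count: the answer is C_n. Here n = 16 - 1 = 15.
C_n = (2n)!/(n!(n+1)!), so C_{15} = 30!/(15! x 16!) = C(30,15)/16 = 155117520/16.

Final answer: C_{15} = 9694845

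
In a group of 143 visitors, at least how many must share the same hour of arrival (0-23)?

There are 24 possible values for hour of arrival (0-23). With 143 visitors and 24 categories, by pigeonhole: ceiling(143/24).

Final answer: 6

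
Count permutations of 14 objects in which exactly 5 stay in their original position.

Choose which 5 elements are fixed: C(14,5) = 2002.
Derange the remaining 9 using D(j) = (j-1)(D(j-1) + D(j-2)), D(0)=1, D(1)=0: D(2)=1, D(3)=2, D(4)=9, D(5)=44, D(6)=265, D(7)=1854, D(8)=14833, D(9)=133496.
Total: 2002 x 133496.

Final answer: C(14,5) D(9) = 267258992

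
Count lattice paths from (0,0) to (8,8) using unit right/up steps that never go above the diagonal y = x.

Total monotonic paths to (8,8): C(16,8) = 12870.
By the reflection principle, paths that go above the diagonal number C(16,9) = 11440.
Valid Dyck paths: 12870 - 11440.
(These counts are the Catalan numbers.)

Final answer: C_{8} = 1430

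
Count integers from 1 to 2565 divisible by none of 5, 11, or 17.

|div by 5|=513, |div by 11|=233, |div by 17|=150.
|div by 5&11|=46, |div by 5&17|=30, |div by 11&17|=13, |div by all|=2.
By inclusion-exclusion, divisible by at least one: 513+233+150-46-30-13+2 = 809.
Not divisible by any: 2565 - 809.

Final answer: 1756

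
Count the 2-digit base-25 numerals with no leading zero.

In base 25, the leading digit has 24 choices (1..24); each of the remaining 1 digits has 25 choices.
Total: 24 x 25^1.

Final answer: 600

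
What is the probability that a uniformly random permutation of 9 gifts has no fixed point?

D(n) = (n-1)(D(n-1) + D(n-2)), D(0)=1, D(1)=0.
Building up: D(2)=1, D(3)=2, D(4)=9, D(5)=44, D(6)=265, D(7)=1854, D(8)=14833, D(9)=133496.
Total arrangements: 9! = 362880.
Probability = D(9)/9! = 16687/45360.

Final answer: D(9)/9! = 133496/362880 = 0.367879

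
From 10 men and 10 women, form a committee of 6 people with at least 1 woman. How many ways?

Sum over valid woman counts:
C(10,1)C(10,5) = 2520
C(10,2)C(10,4) = 9450
C(10,3)C(10,3) = 14400
C(10,4)C(10,2) = 9450
C(10,5)C(10,1) = 2520
C(10,6)C(10,0) = 210
Total: 2520 + 9450 + 14400 + 9450 + 2520 + 210.

Final answer: 38550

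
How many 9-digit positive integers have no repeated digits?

First digit: 9 (not 0). Second: 9 (not first). Third: 8, etc.
Total: 9 x 9 x 8 x 7 x 6 x 5 x 4 x 3 x 2.

Final answer: 3265920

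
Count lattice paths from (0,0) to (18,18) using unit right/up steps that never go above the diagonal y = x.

Total monotonic paths to (18,18): C(36,18) = 9075135300.
Reflecting each bad path at its first crossing gives a bijection with paths to (17,19): C(36,19) = 8597496600.
Valid Dyck paths: 9075135300 - 8597496600.
(Equivalently, C_{18} = C(36,18)/19 = 9075135300/19.)

Final answer: C_{18} = 477638700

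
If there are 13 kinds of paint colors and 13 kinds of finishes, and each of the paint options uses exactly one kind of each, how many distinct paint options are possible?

By the multiplication principle: 13 x 13.

Final answer: 169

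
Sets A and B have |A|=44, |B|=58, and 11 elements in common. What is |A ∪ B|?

|A union B| = |A| + |B| - |A intersect B| = 44 + 58 - 11.

Final answer: 91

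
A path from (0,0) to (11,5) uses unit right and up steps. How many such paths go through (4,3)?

Paths (0,0)->(4,3): C(7,3) = 35.
Paths (4,3)->(11,5): C(9,2) = 36.
By multiplication principle: 35 x 36.

Final answer: 1260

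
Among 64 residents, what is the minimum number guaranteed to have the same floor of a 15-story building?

There are 15 possible values for floor of a 15-story building. With 64 residents and 15 categories, by pigeonhole: ceiling(64/15).

Final answer: 5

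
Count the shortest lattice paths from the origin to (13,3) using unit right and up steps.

Each path has 13 right steps and 3 up steps in some order (16 steps total).
Choose which 3 of the 16 steps are up: C(16,3).

Final answer: C(16,3) = 560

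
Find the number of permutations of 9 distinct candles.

The number of ways to arrange 9 distinct objects is 9!.

Final answer: 9! = 362880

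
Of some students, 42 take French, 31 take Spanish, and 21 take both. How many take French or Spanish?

|A union B| = |A| + |B| - |A intersect B| = 42 + 31 - 21.

Final answer: 52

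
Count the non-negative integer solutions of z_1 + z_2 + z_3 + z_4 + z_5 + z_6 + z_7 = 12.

Stars and bars with 12 stars and 6 bars:
C(12+7-1, 7-1) = C(18,6).

Final answer: C(18,6) = 18564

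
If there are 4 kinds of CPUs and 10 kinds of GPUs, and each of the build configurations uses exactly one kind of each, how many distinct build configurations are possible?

By the multiplication principle: 4 x 10.

Final answer: 40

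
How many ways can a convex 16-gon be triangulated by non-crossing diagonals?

This is counted by the nth Catalan number C_n. Here n = 16 - 2 = 14.
C_n = C(2n,n)/(n+1), so C_{14} = C(28,14)/15 = 40116600/15.

Final answer: C_{14} = 2674440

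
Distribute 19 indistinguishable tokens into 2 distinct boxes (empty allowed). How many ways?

Stars and bars: C(n+k-1, k-1) = C(20,1).

Final answer: C(20,1) = 20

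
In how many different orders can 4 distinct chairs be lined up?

The number of ways to arrange 4 distinct objects is 4!.

Final answer: 4! = 24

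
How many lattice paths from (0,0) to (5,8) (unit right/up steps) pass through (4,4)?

Paths (0,0)->(4,4): C(8,4) = 70.
Paths (4,4)->(5,8): C(5,4) = 5.
By multiplication principle: 70 x 5.

Final answer: 350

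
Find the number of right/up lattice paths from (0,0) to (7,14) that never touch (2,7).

Total paths to (7,14): C(21,14) = 116280.
Paths through (2,7): C(9,7) x C(12,7) = 28512.
Avoiding (2,7): 116280 - 28512.

Final answer: 87768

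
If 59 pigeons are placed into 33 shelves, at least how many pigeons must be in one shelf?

By the pigeonhole principle: ceiling(59/33).

Final answer: 2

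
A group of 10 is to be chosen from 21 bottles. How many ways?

C(21,10) = 21!/(10! x 11!).

Final answer: \binom{21}{10} = 352716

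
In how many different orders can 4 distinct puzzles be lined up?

The number of ways to arrange 4 distinct objects is 4!.

Final answer: 4! = 24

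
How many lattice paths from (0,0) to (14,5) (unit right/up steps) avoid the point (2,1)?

Total paths to (14,5): C(19,5) = 11628.
Paths through (2,1): C(3,1) x C(16,4) = 5460.
Avoiding (2,1): 11628 - 5460.

Final answer: 6168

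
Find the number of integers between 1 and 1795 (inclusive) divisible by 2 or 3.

Multiples of 2: 897. Multiples of 3: 598. Of both (lcm=6): 299.
By inclusion-exclusion: 897 + 598 - 299.

Final answer: 1196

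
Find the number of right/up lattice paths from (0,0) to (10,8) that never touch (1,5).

Total paths to (10,8): C(18,8) = 43758.
Paths through (1,5): C(6,5) x C(12,3) = 1320.
Avoiding (1,5): 43758 - 1320.

Final answer: 42438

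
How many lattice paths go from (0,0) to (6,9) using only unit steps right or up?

Each path has 6 right steps and 9 up steps in some order (15 steps total).
Choose which 9 of the 15 steps are up: C(15,9).

Final answer: C(15,9) = 5005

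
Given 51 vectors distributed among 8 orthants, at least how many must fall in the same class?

By pigeonhole with 51 objects and 8 categories: ceiling(51/8).

Final answer: 7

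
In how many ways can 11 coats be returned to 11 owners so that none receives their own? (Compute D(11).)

Derangements satisfy D(n) = (n-1)(D(n-1) + D(n-2)), starting from D(0)=1, D(1)=0.
D(2) = 1 x (0 + 1) = 1
D(3) = 2 x (1 + 0) = 2
D(4) = 3 x (2 + 1) = 9
D(5) = 4 x (9 + 2) = 44
D(6) = 5 x (44 + 9) = 265
D(7) = 6 x (265 + 44) = 1854
D(8) = 7 x (1854 + 265) = 14833
D(9) = 8 x (14833 + 1854) = 133496
D(10) = 9 x (133496 + 14833) = 1334961
D(11) = 10 x (D(10) + D(9)) = 10 x (1334961 + 133496)

Final answer: D(11) = 14684570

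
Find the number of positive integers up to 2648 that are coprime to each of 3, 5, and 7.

|div by 3|=882, |div by 5|=529, |div by 7|=378.
|div by 3&5|=176, |div by 3&7|=126, |div by 5&7|=75, |div by all|=25.
By inclusion-exclusion, divisible by at least one: 882+529+378-176-126-75+25 = 1437.
Not divisible by any: 2648 - 1437.

Final answer: 1211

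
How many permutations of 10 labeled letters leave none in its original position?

Use the recurrence D(n) = (n-1)(D(n-1) + D(n-2)) with D(0)=1, D(1)=0.
D(2) = 1 x (0 + 1) = 1
D(3) = 2 x (1 + 0) = 2
D(4) = 3 x (2 + 1) = 9
D(5) = 4 x (9 + 2) = 44
D(6) = 5 x (44 + 9) = 265
D(7) = 6 x (265 + 44) = 1854
D(8) = 7 x (1854 + 265) = 14833
D(9) = 8 x (14833 + 1854) = 133496
D(10) = 9 x (D(9) + D(8)) = 9 x (133496 + 14833)

Final answer: D(10) = 1334961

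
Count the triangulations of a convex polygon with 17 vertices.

The structures are counted by the Catalan number C_n. Here n = 17 - 2 = 15.
C_n = C(2n,n) - C(2n,n+1), so C_{15} = C(30,15) - C(30,16) = 155117520 - 145422675.

Final answer: C_{15} = 9694845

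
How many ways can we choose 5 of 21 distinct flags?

C(21,5) = 21!/(5! x 16!).

Final answer: \binom{21}{5} = 20349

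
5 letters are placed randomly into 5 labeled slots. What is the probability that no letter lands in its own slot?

Derangements satisfy D(n) = (n-1)(D(n-1) + D(n-2)), starting from D(0)=1, D(1)=0.
Building up: D(2)=1, D(3)=2, D(4)=9, D(5)=44.
Total arrangements: 5! = 120.
Probability = D(5)/5! = 11/30.

Final answer: D(5)/5! = 44/120 = 0.366667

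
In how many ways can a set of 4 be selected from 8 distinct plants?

C(8,4) = 8!/(4! x 4!).

Final answer: \binom{8}{4} = 70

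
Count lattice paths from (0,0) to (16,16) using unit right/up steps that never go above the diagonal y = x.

Total monotonic paths to (16,16): C(32,16) = 601080390.
By the reflection principle, paths that go above the diagonal number C(32,17) = 565722720.
Valid Dyck paths: 601080390 - 565722720.
(Equivalently, C_{16} = C(32,16)/17 = 601080390/17.)

Final answer: C_{16} = 35357670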